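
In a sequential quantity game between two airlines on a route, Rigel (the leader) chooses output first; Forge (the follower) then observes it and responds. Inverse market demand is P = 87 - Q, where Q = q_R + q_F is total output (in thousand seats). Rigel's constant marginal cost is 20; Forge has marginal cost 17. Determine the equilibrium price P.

Solve by backward induction. Given q_R, the follower Forge maximises π_F = (87 - q_R - q_F)q_F - 17q_F.
Setting the follower's marginal profit to zero, 70 - q_R - 2q_F = 0, i.e. q_F = (70 - q_R)/2.
The leader anticipates this reaction. Substituting into P = 87 - Q gives P = 52 - (1/2)q_R, so π_R = (52 - (1/2)q_R)q_R - 20q_R.
Maximising: ∂π_R/∂q_R = 32 - q_R = 0, giving q_R = 32.
Then q_F = (70 - 32)/2 = 19.
Total output Q = 51, so price P = 87 - 51 = 36.

36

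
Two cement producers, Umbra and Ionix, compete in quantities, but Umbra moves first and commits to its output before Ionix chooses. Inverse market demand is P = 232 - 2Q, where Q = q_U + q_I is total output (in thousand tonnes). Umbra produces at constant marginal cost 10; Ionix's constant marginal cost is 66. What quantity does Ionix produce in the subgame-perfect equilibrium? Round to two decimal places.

6.75

The follower Ionix best-responds to any q_U: π_I = (232 - 2Q)q_I - 66q_I.
Follower FOC: 166 - 2q_U - 4q_I = 0, so q_I(q_U) = (166 - 2q_U)/4.
Umbra substitutes q_I(q_U) into its own profit: π_U = q_U(232 - 2q_U - (166 - 2q_U)/2) - 10q_U = (149 - q_U)q_U - 10q_U.
Maximising: ∂π_U/∂q_U = 139 - 2q_U = 0, giving q_U = 139/2.
Then q_I = (166 - 2·(139/2))/4 = 27/4.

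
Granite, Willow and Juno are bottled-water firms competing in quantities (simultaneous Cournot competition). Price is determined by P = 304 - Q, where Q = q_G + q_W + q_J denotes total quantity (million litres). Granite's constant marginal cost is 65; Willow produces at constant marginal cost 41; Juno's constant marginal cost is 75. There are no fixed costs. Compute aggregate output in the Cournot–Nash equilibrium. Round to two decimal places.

Granite's profit: π_G = (304 - Q)q_G - (65q_G). Setting ∂π_G/∂q_G = 0: 239 - 2q_G - (q_W + q_J) = 0.
Willow's first-order condition: 263 - 2q_W - (q_G + q_J) = 0.
Juno's first-order condition: 229 - 2q_J - (q_G + q_W) = 0.
Summing all 3 equations gives 731 − 4Q = 0, hence Q = 731/4.
Back-substituting: q_G = (239 − 731/4) = 225/4, q_W = (263 − 731/4) = 321/4, q_J = (229 − 731/4) = 185/4.
Total output Q = 225/4 + 321/4 + 185/4 = 731/4.

182.75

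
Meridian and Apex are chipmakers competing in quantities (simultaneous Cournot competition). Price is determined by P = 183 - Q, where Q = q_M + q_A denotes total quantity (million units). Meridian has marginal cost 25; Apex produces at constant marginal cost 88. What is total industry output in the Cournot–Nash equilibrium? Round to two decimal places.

Meridian's profit: π_M = (183 - Q)q_M - (25q_M). Setting ∂π_M/∂q_M = 0: 158 - 2q_M - (q_A) = 0.
Apex's first-order condition: 95 - 2q_A - (q_M) = 0.
Rearranging gives the reaction functions q_M = (158 - q_A)/2 and q_A = (95 - q_M)/2.
Solving the pair: q_M = 221/3, q_A = 32/3.
Total output Q = 221/3 + 32/3 = 253/3.

84.33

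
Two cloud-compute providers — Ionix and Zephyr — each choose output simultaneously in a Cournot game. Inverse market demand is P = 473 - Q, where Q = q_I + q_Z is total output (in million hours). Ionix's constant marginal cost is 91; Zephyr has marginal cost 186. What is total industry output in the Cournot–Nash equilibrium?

Ionix's profit: π_I = (473 - Q)q_I - (91q_I). Setting ∂π_I/∂q_I = 0: 382 - 2q_I - (q_Z) = 0.
Zephyr's first-order condition: 287 - 2q_Z - (q_I) = 0.
Rearranging gives the reaction functions q_I = (382 - q_Z)/2 and q_Z = (287 - q_I)/2.
Solving the pair: q_I = 159, q_Z = 64.
Total output Q = 159 + 64 = 223.

223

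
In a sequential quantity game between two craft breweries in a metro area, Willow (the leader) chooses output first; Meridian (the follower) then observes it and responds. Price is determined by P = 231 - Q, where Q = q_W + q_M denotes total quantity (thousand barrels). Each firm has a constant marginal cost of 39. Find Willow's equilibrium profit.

Solve by backward induction. Given q_W, the follower Meridian maximises π_M = (231 - q_W - q_M)q_M - 39q_M.
Follower FOC: 192 - q_W - 2q_M = 0, so q_M(q_W) = (192 - q_W)/2.
The leader anticipates this reaction. Substituting into P = 231 - Q gives P = 135 - (1/2)q_W, so π_W = (135 - (1/2)q_W)q_W - 39q_W.
Leader FOC: 96 - q_W = 0, so q_W = 96.
Then q_M = (192 - 96)/2 = 48.
Price P = 231 - 144 = 87.
Willow's profit: (87 - 39)·96 = 4608.

4608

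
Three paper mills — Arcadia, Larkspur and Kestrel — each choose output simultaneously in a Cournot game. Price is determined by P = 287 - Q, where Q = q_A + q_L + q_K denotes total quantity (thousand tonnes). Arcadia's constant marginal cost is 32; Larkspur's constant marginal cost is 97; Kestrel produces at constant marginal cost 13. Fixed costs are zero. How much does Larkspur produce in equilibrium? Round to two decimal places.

Arcadia's profit: π_A = (287 - Q)q_A - (32q_A). Setting ∂π_A/∂q_A = 0: 255 - 2q_A - (q_L + q_K) = 0.
Larkspur's first-order condition: 190 - 2q_L - (q_A + q_K) = 0.
Kestrel's first-order condition: 274 - 2q_K - (q_A + q_L) = 0.
Adding the 3 conditions: 719 − 2Q − 2Q = 0, i.e. Q = 719/4.
Back-substituting: q_A = (255 − 719/4) = 301/4, q_L = (190 − 719/4) = 41/4, q_K = (274 − 719/4) = 377/4.

10.25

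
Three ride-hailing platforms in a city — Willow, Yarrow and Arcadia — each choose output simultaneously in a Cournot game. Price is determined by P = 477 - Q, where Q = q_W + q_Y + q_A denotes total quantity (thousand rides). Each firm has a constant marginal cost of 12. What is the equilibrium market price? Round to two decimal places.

128.25

Each firm earns π_i = (477 - Q)q_i - 12q_i.
Setting ∂π_i/∂q_i = 0 with rivals' quantities fixed: 465 - 2q_i - Σ_{j≠i} q_j = 0.
By symmetry each firm produces the same amount; substituting Σ_{j≠i} q_j = 2q_i yields q_i = 465/4.
Total output Q = 1395/4, so price P = 477 - 1395/4 = 513/4.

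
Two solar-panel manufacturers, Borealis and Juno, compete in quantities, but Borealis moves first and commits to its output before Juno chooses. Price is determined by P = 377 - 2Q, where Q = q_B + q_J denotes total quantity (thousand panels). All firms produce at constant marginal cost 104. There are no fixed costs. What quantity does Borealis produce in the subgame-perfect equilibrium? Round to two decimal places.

Solve by backward induction. Given q_B, the follower Juno maximises π_J = (377 - 2q_B - 2q_J)q_J - 104q_J.
Follower FOC: 273 - 2q_B - 4q_J = 0, so q_J(q_B) = (273 - 2q_B)/4.
The leader anticipates this reaction. Substituting into P = 377 - 2Q gives P = 481/2 - q_B, so π_B = (481/2 - q_B)q_B - 104q_B.
Maximising: ∂π_B/∂q_B = 273/2 - 2q_B = 0, giving q_B = 273/4.
Then q_J = (273 - 2·(273/4))/4 = 273/8.

68.25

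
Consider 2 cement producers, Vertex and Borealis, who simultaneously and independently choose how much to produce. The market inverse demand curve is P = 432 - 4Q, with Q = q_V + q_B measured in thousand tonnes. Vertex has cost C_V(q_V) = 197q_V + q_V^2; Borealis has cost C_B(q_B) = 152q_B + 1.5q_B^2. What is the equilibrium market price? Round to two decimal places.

290.51

Vertex's profit: π_V = (432 - 4Q)q_V - (197q_V + q_V²). Setting ∂π_V/∂q_V = 0: 235 - 10q_V - 4(q_B) = 0.
Borealis's profit: π_B = (432 - 4Q)q_B - (152q_B + (3/2)q_B²). Setting ∂π_B/∂q_B = 0: 280 - 11q_B - 4(q_V) = 0.
So q_V = (235 - 4q_B)/10 and q_B = (280 - 4q_V)/11.
Solving the pair: q_V = 1465/94, q_B = 930/47.
Total output Q = 35.3723, so price P = 432 - 4·35.3723 = 290.5106.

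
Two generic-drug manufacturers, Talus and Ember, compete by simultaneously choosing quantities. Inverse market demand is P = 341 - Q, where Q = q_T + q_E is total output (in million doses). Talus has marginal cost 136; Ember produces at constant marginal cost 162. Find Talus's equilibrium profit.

5929

Talus's profit: π_T = (341 - Q)q_T - (136q_T). Setting ∂π_T/∂q_T = 0: 205 - 2q_T - (q_E) = 0.
Ember's profit: π_E = (341 - Q)q_E - (162q_E). Setting ∂π_E/∂q_E = 0: 179 - 2q_E - (q_T) = 0.
Best responses: q_T = (205 - q_E)/2, q_E = (179 - q_T)/2.
Substituting one into the other gives q_T = 77 and q_E = 51.
Price P = 341 - 128 = 213.
Talus's profit: (213 - 136)·77 = 5929.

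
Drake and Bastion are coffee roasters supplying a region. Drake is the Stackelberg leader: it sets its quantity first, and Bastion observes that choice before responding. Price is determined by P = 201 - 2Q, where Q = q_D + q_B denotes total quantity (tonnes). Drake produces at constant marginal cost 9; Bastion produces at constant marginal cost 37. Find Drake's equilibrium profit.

3025

The follower Bastion best-responds to any q_D: π_B = (201 - 2Q)q_B - 37q_B.
Setting the follower's marginal profit to zero, 164 - 2q_D - 4q_B = 0, i.e. q_B = (164 - 2q_D)/4.
Drake substitutes q_B(q_D) into its own profit: π_D = q_D(201 - 2q_D - (164 - 2q_D)/2) - 9q_D = (119 - q_D)q_D - 9q_D.
Leader FOC: 110 - 2q_D = 0, so q_D = 55.
Then q_B = (164 - 2·55)/4 = 27/2.
Price P = 201 - 2·(137/2) = 64.
Drake's profit: (64 - 9)·55 = 3025.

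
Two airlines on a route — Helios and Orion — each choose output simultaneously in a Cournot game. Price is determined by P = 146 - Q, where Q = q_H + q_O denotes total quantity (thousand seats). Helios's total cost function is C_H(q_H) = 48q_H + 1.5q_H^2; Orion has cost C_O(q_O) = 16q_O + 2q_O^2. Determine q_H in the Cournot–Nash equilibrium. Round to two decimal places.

15.79

Helios's profit: π_H = (146 - Q)q_H - (48q_H + (3/2)q_H²). Setting ∂π_H/∂q_H = 0: 98 - 5q_H - (q_O) = 0.
Orion's profit: π_O = (146 - Q)q_O - (16q_O + 2q_O²). Setting ∂π_O/∂q_O = 0: 130 - 6q_O - (q_H) = 0.
So q_H = (98 - q_O)/5 and q_O = (130 - q_H)/6.
Substituting one into the other gives q_H = 458/29 and q_O = 552/29.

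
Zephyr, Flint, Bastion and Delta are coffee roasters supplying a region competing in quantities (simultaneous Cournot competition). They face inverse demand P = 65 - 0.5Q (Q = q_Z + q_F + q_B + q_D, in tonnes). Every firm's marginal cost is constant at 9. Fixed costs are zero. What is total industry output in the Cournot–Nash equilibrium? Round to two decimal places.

Each firm earns π_i = (65 - 0.5Q)q_i - 9q_i.
Setting ∂π_i/∂q_i = 0 with rivals' quantities fixed: 56 - q_i - (1/2)·Σ_{j≠i} q_j = 0.
With identical firms every q_j equals q_i, so Σ_{j≠i} q_j = 3q_i and 56 = (5/2)q_i, giving q_i = 112/5.
Total output Q = 112/5 + 112/5 + 112/5 + 112/5 = 448/5.

89.60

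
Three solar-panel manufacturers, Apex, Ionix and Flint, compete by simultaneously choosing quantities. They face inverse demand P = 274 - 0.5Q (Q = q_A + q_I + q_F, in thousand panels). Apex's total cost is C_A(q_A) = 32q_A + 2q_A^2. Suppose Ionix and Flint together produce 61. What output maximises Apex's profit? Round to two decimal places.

With rivals' combined output fixed at 61, Apex's profit is π_A = (274 - (1/2)·61 - (1/2)q_A)q_A - (32q_A + 2q_A²) = (487/2 - (1/2)q_A)q_A - (32q_A + 2q_A²).
∂π_A/∂q_A = 423/2 - 5q_A = 0, so q_A = 423/10.

42.30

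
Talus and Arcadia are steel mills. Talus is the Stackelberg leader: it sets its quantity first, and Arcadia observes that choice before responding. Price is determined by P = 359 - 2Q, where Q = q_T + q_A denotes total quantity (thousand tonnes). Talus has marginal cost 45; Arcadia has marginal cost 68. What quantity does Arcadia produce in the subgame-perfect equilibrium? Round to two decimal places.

The follower Arcadia best-responds to any q_T: π_A = (359 - 2Q)q_A - 68q_A.
Follower FOC: 291 - 2q_T - 4q_A = 0, so q_A(q_T) = (291 - 2q_T)/4.
The leader anticipates this reaction. Substituting into P = 359 - 2Q gives P = 427/2 - q_T, so π_T = (427/2 - q_T)q_T - 45q_T.
Maximising: ∂π_T/∂q_T = 337/2 - 2q_T = 0, giving q_T = 337/4.
Then q_A = (291 - 2·(337/4))/4 = 245/8.

30.63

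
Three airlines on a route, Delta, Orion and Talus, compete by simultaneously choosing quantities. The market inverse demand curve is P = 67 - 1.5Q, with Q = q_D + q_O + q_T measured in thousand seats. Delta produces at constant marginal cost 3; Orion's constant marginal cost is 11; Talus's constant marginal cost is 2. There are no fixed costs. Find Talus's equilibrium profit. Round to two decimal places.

234.38

Delta's profit: π_D = (67 - 1.5Q)q_D - (3q_D). Setting ∂π_D/∂q_D = 0: 64 - 3q_D - (3/2)(q_O + q_T) = 0.
Orion's profit: π_O = (67 - 1.5Q)q_O - (11q_O). Setting ∂π_O/∂q_O = 0: 56 - 3q_O - (3/2)(q_D + q_T) = 0.
Talus's first-order condition: 65 - 3q_T - (3/2)(q_D + q_O) = 0.
Adding the 3 first-order conditions: 185 − 6Q = 0, so Q = 185/6.
Back-substituting: q_D = (64 − 185/4)/(3/2) = 71/6, q_O = (56 − 185/4)/(3/2) = 13/2, q_T = (65 − 185/4)/(3/2) = 25/2.
Price P = 67 - (3/2)·(185/6) = 83/4.
Talus's profit: (83/4 - 2)·(25/2) = 1875/8.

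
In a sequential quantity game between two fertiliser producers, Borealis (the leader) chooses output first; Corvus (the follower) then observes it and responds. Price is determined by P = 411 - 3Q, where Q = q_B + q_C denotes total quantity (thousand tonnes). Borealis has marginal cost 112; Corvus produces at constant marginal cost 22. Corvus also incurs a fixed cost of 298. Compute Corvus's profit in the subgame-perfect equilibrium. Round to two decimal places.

6447.02

The follower Corvus best-responds to any q_B: π_C = (411 - 3Q)q_C - 22q_C.
∂π_C/∂q_C = 389 - 3q_B - 6q_C = 0 gives the reaction function q_C = (389 - 3q_B)/6.
Borealis substitutes q_C(q_B) into its own profit: π_B = q_B(411 - 3q_B - (389 - 3q_B)/2) - 112q_B = (433/2 - (3/2)q_B)q_B - 112q_B.
The leader's first-order condition 209/2 - 3q_B = 0 yields q_B = 209/6.
Then q_C = (389 - 3·(209/6))/6 = 569/12.
Price P = 411 - 3·(329/4) = 657/4.
Corvus's profit: (657/4 - 22)·(569/12) - 298 = 6447.0208.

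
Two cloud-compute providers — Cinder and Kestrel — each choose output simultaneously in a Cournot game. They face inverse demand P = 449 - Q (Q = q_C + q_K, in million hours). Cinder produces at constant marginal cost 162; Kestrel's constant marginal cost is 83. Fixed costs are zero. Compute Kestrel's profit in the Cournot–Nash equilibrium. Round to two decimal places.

Cinder's profit: π_C = (449 - Q)q_C - (162q_C). Setting ∂π_C/∂q_C = 0: 287 - 2q_C - (q_K) = 0.
Kestrel's profit: π_K = (449 - Q)q_K - (83q_K). Setting ∂π_K/∂q_K = 0: 366 - 2q_K - (q_C) = 0.
Best responses: q_C = (287 - q_K)/2, q_K = (366 - q_C)/2.
Substituting one into the other gives q_C = 208/3 and q_K = 445/3.
Price P = 449 - 653/3 = 694/3.
Kestrel's profit: (694/3 - 83)·(445/3) = 22002.7778.

22002.78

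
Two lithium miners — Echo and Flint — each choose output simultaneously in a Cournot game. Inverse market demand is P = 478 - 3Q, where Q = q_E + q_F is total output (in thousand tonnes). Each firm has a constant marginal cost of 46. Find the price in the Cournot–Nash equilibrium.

A representative firm's profit is π_i = q_i(478 - 3Q) - 46q_i.
Setting ∂π_i/∂q_i = 0 with rivals' quantities fixed: 432 - 6q_i - 3q_j = 0.
By symmetry each firm produces the same amount; substituting q_j = q_i yields q_i = 432/9 = 48.
Total output Q = 96, so price P = 478 - 3·96 = 190.

190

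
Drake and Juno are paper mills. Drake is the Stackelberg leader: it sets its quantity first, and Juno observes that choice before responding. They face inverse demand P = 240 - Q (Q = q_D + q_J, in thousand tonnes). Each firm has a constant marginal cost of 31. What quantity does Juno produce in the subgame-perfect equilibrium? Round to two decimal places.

Solve by backward induction. Given q_D, the follower Juno maximises π_J = (240 - q_D - q_J)q_J - 31q_J.
Follower FOC: 209 - q_D - 2q_J = 0, so q_J(q_D) = (209 - q_D)/2.
The leader anticipates this reaction. Substituting into P = 240 - Q gives P = 271/2 - (1/2)q_D, so π_D = (271/2 - (1/2)q_D)q_D - 31q_D.
Leader FOC: 209/2 - q_D = 0, so q_D = 209/2.
Then q_J = (209 - 209/2)/2 = 209/4.

52.25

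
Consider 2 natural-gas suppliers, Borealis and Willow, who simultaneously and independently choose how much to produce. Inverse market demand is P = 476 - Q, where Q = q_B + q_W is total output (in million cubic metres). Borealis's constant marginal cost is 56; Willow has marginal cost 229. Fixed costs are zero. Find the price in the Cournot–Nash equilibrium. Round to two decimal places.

253.67

Borealis's profit: π_B = (476 - Q)q_B - (56q_B). Setting ∂π_B/∂q_B = 0: 420 - 2q_B - (q_W) = 0.
Willow's first-order condition: 247 - 2q_W - (q_B) = 0.
Rearranging gives the reaction functions q_B = (420 - q_W)/2 and q_W = (247 - q_B)/2.
Substituting one into the other gives q_B = 593/3 and q_W = 74/3.
Total output Q = 667/3, so price P = 476 - 667/3 = 761/3.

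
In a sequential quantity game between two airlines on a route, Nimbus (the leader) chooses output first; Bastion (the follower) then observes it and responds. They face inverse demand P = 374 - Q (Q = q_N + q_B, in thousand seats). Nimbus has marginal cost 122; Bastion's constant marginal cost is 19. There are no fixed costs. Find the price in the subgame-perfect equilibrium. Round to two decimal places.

Solve by backward induction. Given q_N, the follower Bastion maximises π_B = (374 - q_N - q_B)q_B - 19q_B.
∂π_B/∂q_B = 355 - q_N - 2q_B = 0 gives the reaction function q_B = (355 - q_N)/2.
The leader anticipates this reaction. Substituting into P = 374 - Q gives P = 393/2 - (1/2)q_N, so π_N = (393/2 - (1/2)q_N)q_N - 122q_N.
Leader FOC: 149/2 - q_N = 0, so q_N = 149/2.
Then q_B = (355 - 149/2)/2 = 561/4.
Total output Q = 859/4, so price P = 374 - 859/4 = 637/4.

159.25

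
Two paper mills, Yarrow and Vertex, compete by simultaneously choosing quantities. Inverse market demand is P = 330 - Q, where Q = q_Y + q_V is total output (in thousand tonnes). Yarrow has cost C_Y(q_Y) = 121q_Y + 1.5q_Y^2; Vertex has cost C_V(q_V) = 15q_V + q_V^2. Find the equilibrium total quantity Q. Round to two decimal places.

Yarrow's profit: π_Y = (330 - Q)q_Y - (121q_Y + (3/2)q_Y²). Setting ∂π_Y/∂q_Y = 0: 209 - 5q_Y - (q_V) = 0.
Vertex's profit: π_V = (330 - Q)q_V - (15q_V + q_V²). Setting ∂π_V/∂q_V = 0: 315 - 4q_V - (q_Y) = 0.
Rearranging gives the reaction functions q_Y = (209 - q_V)/5 and q_V = (315 - q_Y)/4.
Substituting one into the other gives q_Y = 521/19 and q_V = 1366/19.
Total output Q = 521/19 + 1366/19 = 1887/19.

99.32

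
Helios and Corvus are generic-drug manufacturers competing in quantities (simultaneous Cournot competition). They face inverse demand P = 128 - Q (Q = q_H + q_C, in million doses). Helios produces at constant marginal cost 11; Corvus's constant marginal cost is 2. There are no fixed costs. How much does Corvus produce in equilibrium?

45

Helios's profit: π_H = (128 - Q)q_H - (11q_H). Setting ∂π_H/∂q_H = 0: 117 - 2q_H - (q_C) = 0.
Corvus's first-order condition: 126 - 2q_C - (q_H) = 0.
So q_H = (117 - q_C)/2 and q_C = (126 - q_H)/2.
Solving the pair: q_H = 36, q_C = 45.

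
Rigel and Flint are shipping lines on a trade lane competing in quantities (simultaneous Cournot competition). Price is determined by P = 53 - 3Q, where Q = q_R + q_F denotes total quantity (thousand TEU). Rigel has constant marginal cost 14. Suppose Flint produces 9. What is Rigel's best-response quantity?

With the rival's output fixed at 9, Rigel's profit is π_R = (53 - 3·9 - 3q_R)q_R - (14q_R) = (26 - 3q_R)q_R - (14q_R).
∂π_R/∂q_R = 12 - 6q_R = 0, so q_R = 2.

2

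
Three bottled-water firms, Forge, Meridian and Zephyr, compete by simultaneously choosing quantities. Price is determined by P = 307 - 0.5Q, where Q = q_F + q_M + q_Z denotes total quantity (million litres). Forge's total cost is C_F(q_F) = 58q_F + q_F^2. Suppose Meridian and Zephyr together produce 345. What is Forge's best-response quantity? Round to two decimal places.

25.50

With rivals' combined output fixed at 345, Forge's profit is π_F = (307 - (1/2)·345 - (1/2)q_F)q_F - (58q_F + q_F²) = (269/2 - (1/2)q_F)q_F - (58q_F + q_F²).
∂π_F/∂q_F = 153/2 - 3q_F = 0, so q_F = 51/2.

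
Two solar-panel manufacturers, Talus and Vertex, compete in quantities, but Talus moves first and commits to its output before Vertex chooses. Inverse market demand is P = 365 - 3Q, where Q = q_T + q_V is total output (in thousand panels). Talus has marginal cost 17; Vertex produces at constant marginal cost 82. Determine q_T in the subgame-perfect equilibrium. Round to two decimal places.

The follower Vertex best-responds to any q_T: π_V = (365 - 3Q)q_V - 82q_V.
∂π_V/∂q_V = 283 - 3q_T - 6q_V = 0 gives the reaction function q_V = (283 - 3q_T)/6.
The leader anticipates this reaction. Substituting into P = 365 - 3Q gives P = 447/2 - (3/2)q_T, so π_T = (447/2 - (3/2)q_T)q_T - 17q_T.
Maximising: ∂π_T/∂q_T = 413/2 - 3q_T = 0, giving q_T = 413/6.
Then q_V = (283 - 3·(413/6))/6 = 51/4.

68.83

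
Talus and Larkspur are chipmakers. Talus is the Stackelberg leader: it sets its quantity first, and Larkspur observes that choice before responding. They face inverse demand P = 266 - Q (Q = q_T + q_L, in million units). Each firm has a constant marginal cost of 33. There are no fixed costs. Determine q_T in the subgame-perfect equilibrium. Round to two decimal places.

The follower Larkspur best-responds to any q_T: π_L = (266 - Q)q_L - 33q_L.
∂π_L/∂q_L = 233 - q_T - 2q_L = 0 gives the reaction function q_L = (233 - q_T)/2.
Talus substitutes q_L(q_T) into its own profit: π_T = q_T(266 - q_T - (233 - q_T)/2) - 33q_T = (299/2 - (1/2)q_T)q_T - 33q_T.
Leader FOC: 233/2 - q_T = 0, so q_T = 233/2.
Then q_L = (233 - 233/2)/2 = 233/4.

116.50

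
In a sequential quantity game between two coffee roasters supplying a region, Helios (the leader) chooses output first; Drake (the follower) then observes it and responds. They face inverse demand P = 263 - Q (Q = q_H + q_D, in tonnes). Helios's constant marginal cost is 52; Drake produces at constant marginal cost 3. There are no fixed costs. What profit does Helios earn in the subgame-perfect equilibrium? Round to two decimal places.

The follower Drake best-responds to any q_H: π_D = (263 - Q)q_D - 3q_D.
Follower FOC: 260 - q_H - 2q_D = 0, so q_D(q_H) = (260 - q_H)/2.
Helios substitutes q_D(q_H) into its own profit: π_H = q_H(263 - q_H - (260 - q_H)/2) - 52q_H = (133 - (1/2)q_H)q_H - 52q_H.
Maximising: ∂π_H/∂q_H = 81 - q_H = 0, giving q_H = 81.
Then q_D = (260 - 81)/2 = 179/2.
Price P = 263 - 341/2 = 185/2.
Helios's profit: (185/2 - 52)·81 = 3280.5000.

3280.50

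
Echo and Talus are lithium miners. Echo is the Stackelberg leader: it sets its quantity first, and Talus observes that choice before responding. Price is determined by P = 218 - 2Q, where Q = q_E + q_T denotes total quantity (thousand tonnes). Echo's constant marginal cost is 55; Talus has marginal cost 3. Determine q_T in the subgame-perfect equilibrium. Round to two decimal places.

39.88

Solve by backward induction. Given q_E, the follower Talus maximises π_T = (218 - 2q_E - 2q_T)q_T - 3q_T.
Follower FOC: 215 - 2q_E - 4q_T = 0, so q_T(q_E) = (215 - 2q_E)/4.
The leader anticipates this reaction. Substituting into P = 218 - 2Q gives P = 221/2 - q_E, so π_E = (221/2 - q_E)q_E - 55q_E.
Maximising: ∂π_E/∂q_E = 111/2 - 2q_E = 0, giving q_E = 111/4.
Then q_T = (215 - 2·(111/4))/4 = 319/8.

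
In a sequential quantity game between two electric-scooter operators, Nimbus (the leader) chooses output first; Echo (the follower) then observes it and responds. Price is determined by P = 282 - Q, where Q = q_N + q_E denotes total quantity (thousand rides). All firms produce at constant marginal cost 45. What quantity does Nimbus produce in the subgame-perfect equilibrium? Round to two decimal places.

Solve by backward induction. Given q_N, the follower Echo maximises π_E = (282 - q_N - q_E)q_E - 45q_E.
Follower FOC: 237 - q_N - 2q_E = 0, so q_E(q_N) = (237 - q_N)/2.
The leader anticipates this reaction. Substituting into P = 282 - Q gives P = 327/2 - (1/2)q_N, so π_N = (327/2 - (1/2)q_N)q_N - 45q_N.
Leader FOC: 237/2 - q_N = 0, so q_N = 237/2.
Then q_E = (237 - 237/2)/2 = 237/4.

118.50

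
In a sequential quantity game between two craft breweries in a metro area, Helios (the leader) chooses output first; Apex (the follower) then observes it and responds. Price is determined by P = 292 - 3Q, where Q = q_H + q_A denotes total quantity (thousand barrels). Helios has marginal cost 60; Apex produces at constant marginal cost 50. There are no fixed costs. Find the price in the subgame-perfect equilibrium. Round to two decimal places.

The follower Apex best-responds to any q_H: π_A = (292 - 3Q)q_A - 50q_A.
Setting the follower's marginal profit to zero, 242 - 3q_H - 6q_A = 0, i.e. q_A = (242 - 3q_H)/6.
The leader anticipates this reaction. Substituting into P = 292 - 3Q gives P = 171 - (3/2)q_H, so π_H = (171 - (3/2)q_H)q_H - 60q_H.
Leader FOC: 111 - 3q_H = 0, so q_H = 37.
Then q_A = (242 - 3·37)/6 = 131/6.
Total output Q = 353/6, so price P = 292 - 3·(353/6) = 231/2.

115.50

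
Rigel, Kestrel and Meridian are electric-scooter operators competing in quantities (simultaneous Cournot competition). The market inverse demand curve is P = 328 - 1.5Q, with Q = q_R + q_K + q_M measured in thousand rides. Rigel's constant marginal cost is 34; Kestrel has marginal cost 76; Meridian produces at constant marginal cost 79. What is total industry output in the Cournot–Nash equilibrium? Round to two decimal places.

Rigel's profit: π_R = (328 - 1.5Q)q_R - (34q_R). Setting ∂π_R/∂q_R = 0: 294 - 3q_R - (3/2)(q_K + q_M) = 0.
Kestrel's first-order condition: 252 - 3q_K - (3/2)(q_R + q_M) = 0.
Meridian's profit: π_M = (328 - 1.5Q)q_M - (79q_M). Setting ∂π_M/∂q_M = 0: 249 - 3q_M - (3/2)(q_R + q_K) = 0.
Adding the 3 first-order conditions: 795 − 6Q = 0, so Q = 265/2.
Back-substituting: q_R = (294 − 795/4)/(3/2) = 127/2, q_K = (252 − 795/4)/(3/2) = 71/2, q_M = (249 − 795/4)/(3/2) = 67/2.
Total output Q = 127/2 + 71/2 + 67/2 = 265/2.

132.50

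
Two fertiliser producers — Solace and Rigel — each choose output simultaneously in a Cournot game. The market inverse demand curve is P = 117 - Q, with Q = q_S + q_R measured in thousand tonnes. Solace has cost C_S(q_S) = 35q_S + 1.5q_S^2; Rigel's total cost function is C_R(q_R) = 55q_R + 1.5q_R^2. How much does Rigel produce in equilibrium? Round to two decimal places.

Solace's profit: π_S = (117 - Q)q_S - (35q_S + (3/2)q_S²). Setting ∂π_S/∂q_S = 0: 82 - 5q_S - (q_R) = 0.
Rigel's first-order condition: 62 - 5q_R - (q_S) = 0.
Best responses: q_S = (82 - q_R)/5, q_R = (62 - q_S)/5.
Substituting one into the other gives q_S = 29/2 and q_R = 19/2.

9.50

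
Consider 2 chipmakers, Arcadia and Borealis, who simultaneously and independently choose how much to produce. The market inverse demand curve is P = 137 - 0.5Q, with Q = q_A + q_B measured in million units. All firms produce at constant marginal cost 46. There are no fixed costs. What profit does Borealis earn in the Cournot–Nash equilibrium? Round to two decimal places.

Each firm earns π_i = (137 - 0.5Q)q_i - 46q_i.
Setting ∂π_i/∂q_i = 0 with rivals' quantities fixed: 91 - q_i - (1/2)q_j = 0.
With identical firms every q_j equals q_i, so q_j = q_i and 91 = (3/2)q_i, giving q_i = 182/3.
Price P = 137 - (1/2)·(364/3) = 229/3.
Borealis's profit: (229/3 - 46)·(182/3) = 1840.2222.

1840.22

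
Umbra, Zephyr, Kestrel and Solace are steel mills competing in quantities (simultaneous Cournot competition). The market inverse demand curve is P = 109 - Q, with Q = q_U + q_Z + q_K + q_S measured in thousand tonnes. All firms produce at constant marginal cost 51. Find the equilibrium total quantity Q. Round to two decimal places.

Each firm earns π_i = (109 - Q)q_i - 51q_i.
Setting ∂π_i/∂q_i = 0 with rivals' quantities fixed: 58 - 2q_i - Σ_{j≠i} q_j = 0.
By symmetry each firm produces the same amount; substituting Σ_{j≠i} q_j = 3q_i yields q_i = 58/5.
Total output Q = 58/5 + 58/5 + 58/5 + 58/5 = 232/5.

46.40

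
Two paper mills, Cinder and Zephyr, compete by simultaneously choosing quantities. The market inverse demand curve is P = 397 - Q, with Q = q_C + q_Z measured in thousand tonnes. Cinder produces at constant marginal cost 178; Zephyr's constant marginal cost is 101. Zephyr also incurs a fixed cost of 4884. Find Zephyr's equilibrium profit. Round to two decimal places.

Cinder's profit: π_C = (397 - Q)q_C - (178q_C). Setting ∂π_C/∂q_C = 0: 219 - 2q_C - (q_Z) = 0.
Zephyr's first-order condition: 296 - 2q_Z - (q_C) = 0.
Best responses: q_C = (219 - q_Z)/2, q_Z = (296 - q_C)/2.
Substituting one into the other gives q_C = 142/3 and q_Z = 373/3.
Price P = 397 - 515/3 = 676/3.
Zephyr's profit: (676/3 - 101)·(373/3) - 4884 = 10574.7778.

10574.78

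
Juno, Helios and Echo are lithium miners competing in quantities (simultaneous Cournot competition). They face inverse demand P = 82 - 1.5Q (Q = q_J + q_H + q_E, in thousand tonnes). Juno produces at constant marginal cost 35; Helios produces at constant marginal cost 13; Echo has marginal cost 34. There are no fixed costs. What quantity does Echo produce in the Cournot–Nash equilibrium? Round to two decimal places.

Juno's profit: π_J = (82 - 1.5Q)q_J - (35q_J). Setting ∂π_J/∂q_J = 0: 47 - 3q_J - (3/2)(q_H + q_E) = 0.
Helios's profit: π_H = (82 - 1.5Q)q_H - (13q_H). Setting ∂π_H/∂q_H = 0: 69 - 3q_H - (3/2)(q_J + q_E) = 0.
Echo's first-order condition: 48 - 3q_E - (3/2)(q_J + q_H) = 0.
Summing all 3 equations gives 164 − 6Q = 0, hence Q = 82/3.
Back-substituting: q_J = (47 − 41)/(3/2) = 4, q_H = (69 − 41)/(3/2) = 56/3, q_E = (48 − 41)/(3/2) = 14/3.

4.67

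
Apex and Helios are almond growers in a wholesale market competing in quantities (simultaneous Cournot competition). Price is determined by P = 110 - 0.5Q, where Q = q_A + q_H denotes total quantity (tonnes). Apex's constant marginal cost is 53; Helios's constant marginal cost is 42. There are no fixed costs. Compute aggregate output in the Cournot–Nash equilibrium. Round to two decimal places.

Apex's profit: π_A = (110 - 0.5Q)q_A - (53q_A). Setting ∂π_A/∂q_A = 0: 57 - q_A - (1/2)(q_H) = 0.
Helios's first-order condition: 68 - q_H - (1/2)(q_A) = 0.
So q_A = (57 - (1/2)q_H) and q_H = (68 - (1/2)q_A).
Solving the pair: q_A = 92/3, q_H = 158/3.
Total output Q = 92/3 + 158/3 = 250/3.

83.33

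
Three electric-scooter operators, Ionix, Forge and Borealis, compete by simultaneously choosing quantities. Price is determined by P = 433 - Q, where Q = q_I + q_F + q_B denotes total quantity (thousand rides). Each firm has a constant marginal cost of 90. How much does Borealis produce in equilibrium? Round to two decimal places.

85.75

A representative firm's profit is π_i = q_i(433 - Q) - 90q_i.
Setting ∂π_i/∂q_i = 0 with rivals' quantities fixed: 343 - 2q_i - Σ_{j≠i} q_j = 0.
By symmetry each firm produces the same amount; substituting Σ_{j≠i} q_j = 2q_i yields q_i = 343/4.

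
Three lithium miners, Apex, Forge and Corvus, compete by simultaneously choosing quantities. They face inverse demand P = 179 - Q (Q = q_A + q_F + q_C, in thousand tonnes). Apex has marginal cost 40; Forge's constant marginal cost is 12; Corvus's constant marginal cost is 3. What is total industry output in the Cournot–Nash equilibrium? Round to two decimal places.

120.50

Apex's profit: π_A = (179 - Q)q_A - (40q_A). Setting ∂π_A/∂q_A = 0: 139 - 2q_A - (q_F + q_C) = 0.
Forge's profit: π_F = (179 - Q)q_F - (12q_F). Setting ∂π_F/∂q_F = 0: 167 - 2q_F - (q_A + q_C) = 0.
Corvus's first-order condition: 176 - 2q_C - (q_A + q_F) = 0.
Adding the 3 conditions: 482 − 2Q − 2Q = 0, i.e. Q = 241/2.
Back-substituting: q_A = (139 − 241/2) = 37/2, q_F = (167 − 241/2) = 93/2, q_C = (176 − 241/2) = 111/2.
Total output Q = 37/2 + 93/2 + 111/2 = 241/2.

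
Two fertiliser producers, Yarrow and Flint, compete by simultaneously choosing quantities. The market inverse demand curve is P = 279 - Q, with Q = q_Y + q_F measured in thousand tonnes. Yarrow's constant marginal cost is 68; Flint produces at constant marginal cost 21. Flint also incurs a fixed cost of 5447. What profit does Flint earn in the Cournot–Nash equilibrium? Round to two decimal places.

Yarrow's profit: π_Y = (279 - Q)q_Y - (68q_Y). Setting ∂π_Y/∂q_Y = 0: 211 - 2q_Y - (q_F) = 0.
Flint's profit: π_F = (279 - Q)q_F - (21q_F). Setting ∂π_F/∂q_F = 0: 258 - 2q_F - (q_Y) = 0.
Rearranging gives the reaction functions q_Y = (211 - q_F)/2 and q_F = (258 - q_Y)/2.
Solving the pair: q_Y = 164/3, q_F = 305/3.
Price P = 279 - 469/3 = 368/3.
Flint's profit: (368/3 - 21)·(305/3) - 5447 = 4889.1111.

4889.11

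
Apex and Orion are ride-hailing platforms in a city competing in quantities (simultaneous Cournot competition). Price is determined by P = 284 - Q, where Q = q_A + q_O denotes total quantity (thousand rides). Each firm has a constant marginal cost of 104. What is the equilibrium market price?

Each firm earns π_i = (284 - Q)q_i - 104q_i.
Setting ∂π_i/∂q_i = 0 with rivals' quantities fixed: 180 - 2q_i - q_j = 0.
By symmetry each firm produces the same amount; substituting q_j = q_i yields q_i = 180/3 = 60.
Total output Q = 120, so price P = 284 - 120 = 164.

164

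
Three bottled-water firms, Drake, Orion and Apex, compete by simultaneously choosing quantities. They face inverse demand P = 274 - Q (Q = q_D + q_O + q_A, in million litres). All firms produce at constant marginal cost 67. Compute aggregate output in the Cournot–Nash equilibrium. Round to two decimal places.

Each firm earns π_i = (274 - Q)q_i - 67q_i.
Setting ∂π_i/∂q_i = 0 with rivals' quantities fixed: 207 - 2q_i - Σ_{j≠i} q_j = 0.
By symmetry each firm produces the same amount; substituting Σ_{j≠i} q_j = 2q_i yields q_i = 207/4.
Total output Q = 207/4 + 207/4 + 207/4 = 621/4.

155.25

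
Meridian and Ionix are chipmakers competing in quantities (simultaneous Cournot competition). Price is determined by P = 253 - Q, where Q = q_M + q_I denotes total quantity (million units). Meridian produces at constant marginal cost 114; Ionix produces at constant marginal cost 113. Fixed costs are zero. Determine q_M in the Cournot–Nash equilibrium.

46

Meridian's profit: π_M = (253 - Q)q_M - (114q_M). Setting ∂π_M/∂q_M = 0: 139 - 2q_M - (q_I) = 0.
Ionix's first-order condition: 140 - 2q_I - (q_M) = 0.
Rearranging gives the reaction functions q_M = (139 - q_I)/2 and q_I = (140 - q_M)/2.
Solving the pair: q_M = 46, q_I = 47.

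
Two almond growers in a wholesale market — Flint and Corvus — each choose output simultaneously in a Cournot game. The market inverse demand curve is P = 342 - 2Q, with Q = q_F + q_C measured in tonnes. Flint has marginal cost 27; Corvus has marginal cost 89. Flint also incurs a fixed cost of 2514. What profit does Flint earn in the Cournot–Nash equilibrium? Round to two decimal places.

5382.06

Flint's profit: π_F = (342 - 2Q)q_F - (27q_F). Setting ∂π_F/∂q_F = 0: 315 - 4q_F - 2(q_C) = 0.
Corvus's first-order condition: 253 - 4q_C - 2(q_F) = 0.
Rearranging gives the reaction functions q_F = (315 - 2q_C)/4 and q_C = (253 - 2q_F)/4.
Solving the pair: q_F = 377/6, q_C = 191/6.
Price P = 342 - 2·(284/3) = 458/3.
Flint's profit: (458/3 - 27)·(377/6) - 2514 = 5382.0556.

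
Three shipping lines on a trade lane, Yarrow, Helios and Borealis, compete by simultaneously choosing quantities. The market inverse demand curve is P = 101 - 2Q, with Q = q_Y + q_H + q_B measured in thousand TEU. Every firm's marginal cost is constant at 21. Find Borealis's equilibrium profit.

A representative firm's profit is π_i = q_i(101 - 2Q) - 21q_i.
First-order condition (treating rivals' output as given): 80 - 4q_i - 2·Σ_{j≠i} q_j = 0.
By symmetry each firm produces the same amount; substituting Σ_{j≠i} q_j = 2q_i yields q_i = 80/8 = 10.
Price P = 101 - 2·30 = 41.
Borealis's profit: (41 - 21)·10 = 200.

200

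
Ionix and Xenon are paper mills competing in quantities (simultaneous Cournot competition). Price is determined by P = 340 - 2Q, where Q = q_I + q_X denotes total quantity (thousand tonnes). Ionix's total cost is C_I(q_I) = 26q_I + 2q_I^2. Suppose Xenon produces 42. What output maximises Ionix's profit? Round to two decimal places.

28.75

With the rival's output fixed at 42, Ionix's profit is π_I = (340 - 2·42 - 2q_I)q_I - (26q_I + 2q_I²) = (256 - 2q_I)q_I - (26q_I + 2q_I²).
∂π_I/∂q_I = 230 - 8q_I = 0, so q_I = 115/4.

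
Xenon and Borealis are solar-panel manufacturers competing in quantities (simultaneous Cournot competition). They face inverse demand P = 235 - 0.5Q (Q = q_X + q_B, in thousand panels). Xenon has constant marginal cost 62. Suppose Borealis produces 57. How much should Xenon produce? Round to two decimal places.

144.50

With the rival's output fixed at 57, Xenon's profit is π_X = (235 - (1/2)·57 - (1/2)q_X)q_X - (62q_X) = (413/2 - (1/2)q_X)q_X - (62q_X).
∂π_X/∂q_X = 289/2 - q_X = 0, so q_X = 289/2.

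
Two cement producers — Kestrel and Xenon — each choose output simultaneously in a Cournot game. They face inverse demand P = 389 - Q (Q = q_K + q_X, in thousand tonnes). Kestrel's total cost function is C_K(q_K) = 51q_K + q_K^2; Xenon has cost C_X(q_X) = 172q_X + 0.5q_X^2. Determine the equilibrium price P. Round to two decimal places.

Kestrel's profit: π_K = (389 - Q)q_K - (51q_K + q_K²). Setting ∂π_K/∂q_K = 0: 338 - 4q_K - (q_X) = 0.
Xenon's profit: π_X = (389 - Q)q_X - (172q_X + (1/2)q_X²). Setting ∂π_X/∂q_X = 0: 217 - 3q_X - (q_K) = 0.
So q_K = (338 - q_X)/4 and q_X = (217 - q_K)/3.
Solving the pair: q_K = 797/11, q_X = 530/11.
Total output Q = 1327/11, so price P = 389 - 1327/11 = 268.3636.

268.36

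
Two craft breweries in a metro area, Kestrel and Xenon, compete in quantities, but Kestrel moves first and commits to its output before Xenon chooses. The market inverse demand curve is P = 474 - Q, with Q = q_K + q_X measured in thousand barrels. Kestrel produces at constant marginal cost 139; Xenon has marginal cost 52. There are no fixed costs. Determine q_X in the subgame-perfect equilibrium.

Solve by backward induction. Given q_K, the follower Xenon maximises π_X = (474 - q_K - q_X)q_X - 52q_X.
∂π_X/∂q_X = 422 - q_K - 2q_X = 0 gives the reaction function q_X = (422 - q_K)/2.
Kestrel substitutes q_X(q_K) into its own profit: π_K = q_K(474 - q_K - (422 - q_K)/2) - 139q_K = (263 - (1/2)q_K)q_K - 139q_K.
Maximising: ∂π_K/∂q_K = 124 - q_K = 0, giving q_K = 124.
Then q_X = (422 - 124)/2 = 149.

149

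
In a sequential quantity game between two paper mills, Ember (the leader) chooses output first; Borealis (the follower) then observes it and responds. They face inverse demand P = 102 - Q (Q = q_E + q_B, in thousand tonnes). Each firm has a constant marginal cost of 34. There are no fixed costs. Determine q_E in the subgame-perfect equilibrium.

34

Solve by backward induction. Given q_E, the follower Borealis maximises π_B = (102 - q_E - q_B)q_B - 34q_B.
∂π_B/∂q_B = 68 - q_E - 2q_B = 0 gives the reaction function q_B = (68 - q_E)/2.
The leader anticipates this reaction. Substituting into P = 102 - Q gives P = 68 - (1/2)q_E, so π_E = (68 - (1/2)q_E)q_E - 34q_E.
The leader's first-order condition 34 - q_E = 0 yields q_E = 34.
Then q_B = (68 - 34)/2 = 17.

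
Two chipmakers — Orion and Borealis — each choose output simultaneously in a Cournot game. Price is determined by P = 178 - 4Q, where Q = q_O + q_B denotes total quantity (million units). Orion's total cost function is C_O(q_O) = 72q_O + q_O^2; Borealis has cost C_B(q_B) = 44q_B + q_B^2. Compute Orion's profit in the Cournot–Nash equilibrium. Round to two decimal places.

Orion's profit: π_O = (178 - 4Q)q_O - (72q_O + q_O²). Setting ∂π_O/∂q_O = 0: 106 - 10q_O - 4(q_B) = 0.
Borealis's profit: π_B = (178 - 4Q)q_B - (44q_B + q_B²). Setting ∂π_B/∂q_B = 0: 134 - 10q_B - 4(q_O) = 0.
Best responses: q_O = (106 - 4q_B)/10, q_B = (134 - 4q_O)/10.
Substituting one into the other gives q_O = 131/21 and q_B = 229/21.
Price P = 178 - 4·(120/7) = 766/7.
Orion's profit: (766/7)·(131/21) - 72·(131/21) - (131/21)² = 194.5692.

194.57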